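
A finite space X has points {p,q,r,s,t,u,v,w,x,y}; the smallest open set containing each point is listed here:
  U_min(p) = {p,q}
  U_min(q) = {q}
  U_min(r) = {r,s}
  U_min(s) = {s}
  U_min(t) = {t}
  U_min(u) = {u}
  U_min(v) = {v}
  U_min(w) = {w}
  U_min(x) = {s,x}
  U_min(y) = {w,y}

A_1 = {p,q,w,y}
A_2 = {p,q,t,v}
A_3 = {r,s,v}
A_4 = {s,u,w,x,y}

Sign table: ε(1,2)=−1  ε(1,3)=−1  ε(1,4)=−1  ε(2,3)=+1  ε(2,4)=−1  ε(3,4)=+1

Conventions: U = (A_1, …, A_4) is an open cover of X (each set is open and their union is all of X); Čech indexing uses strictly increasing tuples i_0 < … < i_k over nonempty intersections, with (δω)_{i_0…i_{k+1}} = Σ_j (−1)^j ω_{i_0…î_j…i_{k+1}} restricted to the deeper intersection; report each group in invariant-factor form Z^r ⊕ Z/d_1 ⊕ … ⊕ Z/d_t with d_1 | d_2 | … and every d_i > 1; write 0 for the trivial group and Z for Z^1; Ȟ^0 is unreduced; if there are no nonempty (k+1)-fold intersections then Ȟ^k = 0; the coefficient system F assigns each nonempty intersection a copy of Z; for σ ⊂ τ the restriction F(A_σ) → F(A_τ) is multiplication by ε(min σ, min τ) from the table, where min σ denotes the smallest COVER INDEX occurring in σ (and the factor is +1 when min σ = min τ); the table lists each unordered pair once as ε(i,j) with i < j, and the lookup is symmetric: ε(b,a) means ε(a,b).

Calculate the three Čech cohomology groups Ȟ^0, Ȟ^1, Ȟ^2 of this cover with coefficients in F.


Ȟ^0 ≅ Z,  Ȟ^1 ≅ Z,  Ȟ^2 ≅ 0

nonempty intersections:
  A12={p,q} A14={w,y} A23={v} A34={s}
C dims 4,4; δ0: rk 3, SNF 1^3
Ȟ^0: (4−3)−0=1 ⇒ Z
Ȟ^1: (4−0)−3=1 ⇒ Z
Ȟ^2: (0−0)−0=0 ⇒ 0


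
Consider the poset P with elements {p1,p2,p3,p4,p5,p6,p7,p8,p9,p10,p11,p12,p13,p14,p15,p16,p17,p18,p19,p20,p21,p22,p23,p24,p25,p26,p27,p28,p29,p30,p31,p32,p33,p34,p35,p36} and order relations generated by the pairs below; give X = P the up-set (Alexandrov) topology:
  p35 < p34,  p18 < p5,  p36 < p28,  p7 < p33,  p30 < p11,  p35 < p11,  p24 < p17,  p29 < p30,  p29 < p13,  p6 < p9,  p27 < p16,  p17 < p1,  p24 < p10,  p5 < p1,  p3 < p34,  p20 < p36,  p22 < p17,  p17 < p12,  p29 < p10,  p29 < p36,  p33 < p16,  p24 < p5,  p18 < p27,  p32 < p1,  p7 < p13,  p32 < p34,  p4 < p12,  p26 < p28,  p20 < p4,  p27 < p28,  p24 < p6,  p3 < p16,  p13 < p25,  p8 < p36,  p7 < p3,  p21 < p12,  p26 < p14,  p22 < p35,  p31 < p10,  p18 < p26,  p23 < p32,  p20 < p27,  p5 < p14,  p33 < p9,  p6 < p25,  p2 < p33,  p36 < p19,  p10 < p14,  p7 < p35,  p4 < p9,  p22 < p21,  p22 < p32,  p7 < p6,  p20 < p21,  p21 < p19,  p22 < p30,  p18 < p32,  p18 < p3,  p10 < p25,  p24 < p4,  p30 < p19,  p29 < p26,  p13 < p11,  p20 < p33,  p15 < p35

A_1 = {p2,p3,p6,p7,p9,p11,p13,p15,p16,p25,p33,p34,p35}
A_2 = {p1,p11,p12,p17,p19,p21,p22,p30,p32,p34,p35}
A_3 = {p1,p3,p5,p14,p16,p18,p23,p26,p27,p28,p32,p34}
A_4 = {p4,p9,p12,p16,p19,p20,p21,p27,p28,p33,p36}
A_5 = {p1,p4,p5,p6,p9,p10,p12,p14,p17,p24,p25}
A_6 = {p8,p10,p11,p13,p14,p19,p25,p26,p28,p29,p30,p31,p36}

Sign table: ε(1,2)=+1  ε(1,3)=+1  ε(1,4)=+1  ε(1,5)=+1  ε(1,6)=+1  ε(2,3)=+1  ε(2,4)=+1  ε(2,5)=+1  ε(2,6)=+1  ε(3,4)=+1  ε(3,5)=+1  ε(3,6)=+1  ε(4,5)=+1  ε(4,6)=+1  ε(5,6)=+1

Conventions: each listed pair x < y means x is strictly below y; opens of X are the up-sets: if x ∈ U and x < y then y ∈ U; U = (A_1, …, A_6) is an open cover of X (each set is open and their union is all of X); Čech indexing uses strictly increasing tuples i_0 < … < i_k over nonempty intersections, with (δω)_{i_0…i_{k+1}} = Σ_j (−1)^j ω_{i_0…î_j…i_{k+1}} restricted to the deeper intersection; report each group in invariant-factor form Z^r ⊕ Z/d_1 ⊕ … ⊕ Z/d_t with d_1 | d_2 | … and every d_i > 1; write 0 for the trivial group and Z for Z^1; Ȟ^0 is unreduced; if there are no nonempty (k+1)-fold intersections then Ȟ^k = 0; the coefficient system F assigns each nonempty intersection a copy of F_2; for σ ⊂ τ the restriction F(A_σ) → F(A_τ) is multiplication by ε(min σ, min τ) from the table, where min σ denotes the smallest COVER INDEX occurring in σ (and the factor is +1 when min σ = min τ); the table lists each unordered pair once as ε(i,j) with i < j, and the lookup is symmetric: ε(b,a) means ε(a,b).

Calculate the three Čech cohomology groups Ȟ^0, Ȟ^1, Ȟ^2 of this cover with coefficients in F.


Ȟ^0(U;F) ≅ Z/2; Ȟ^1(U;F) ≅ Z/2; Ȟ^2(U;F) ≅ Z/2

intersection data:
  A12={p11,p34,p35} A13={p3,p16,p34} A14={p9,p16,p33} A15={p6,p9,p25} A16={p11,p13,p25} A23={p1,p32,p34} A24={p12,p19,p21} A25={p1,p12,p17} A26={p11,p19,p30} A34={p16,p27,p28} A35={p1,p5,p14} A36={p14,p26,p28} A45={p4,p9,p12} A46={p19,p28,p36} A56={p10,p14,p25}
  A123={p34} A126={p11} A134={p16} A145={p9} A156={p25} A235={p1} A245={p12} A246={p19} A346={p28} A356={p14}
C dims 6,15,10; δ0: rk_F2 5; δ1: rk_F2 9
Ȟ^0 = (6 − 5) − 0 = 1, so Ȟ^0 ≅ Z/2
Ȟ^1 = (15 − 9) − 5 = 1, so Ȟ^1 ≅ Z/2
Ȟ^2 = (10 − 0) − 9 = 1, so Ȟ^2 ≅ Z/2


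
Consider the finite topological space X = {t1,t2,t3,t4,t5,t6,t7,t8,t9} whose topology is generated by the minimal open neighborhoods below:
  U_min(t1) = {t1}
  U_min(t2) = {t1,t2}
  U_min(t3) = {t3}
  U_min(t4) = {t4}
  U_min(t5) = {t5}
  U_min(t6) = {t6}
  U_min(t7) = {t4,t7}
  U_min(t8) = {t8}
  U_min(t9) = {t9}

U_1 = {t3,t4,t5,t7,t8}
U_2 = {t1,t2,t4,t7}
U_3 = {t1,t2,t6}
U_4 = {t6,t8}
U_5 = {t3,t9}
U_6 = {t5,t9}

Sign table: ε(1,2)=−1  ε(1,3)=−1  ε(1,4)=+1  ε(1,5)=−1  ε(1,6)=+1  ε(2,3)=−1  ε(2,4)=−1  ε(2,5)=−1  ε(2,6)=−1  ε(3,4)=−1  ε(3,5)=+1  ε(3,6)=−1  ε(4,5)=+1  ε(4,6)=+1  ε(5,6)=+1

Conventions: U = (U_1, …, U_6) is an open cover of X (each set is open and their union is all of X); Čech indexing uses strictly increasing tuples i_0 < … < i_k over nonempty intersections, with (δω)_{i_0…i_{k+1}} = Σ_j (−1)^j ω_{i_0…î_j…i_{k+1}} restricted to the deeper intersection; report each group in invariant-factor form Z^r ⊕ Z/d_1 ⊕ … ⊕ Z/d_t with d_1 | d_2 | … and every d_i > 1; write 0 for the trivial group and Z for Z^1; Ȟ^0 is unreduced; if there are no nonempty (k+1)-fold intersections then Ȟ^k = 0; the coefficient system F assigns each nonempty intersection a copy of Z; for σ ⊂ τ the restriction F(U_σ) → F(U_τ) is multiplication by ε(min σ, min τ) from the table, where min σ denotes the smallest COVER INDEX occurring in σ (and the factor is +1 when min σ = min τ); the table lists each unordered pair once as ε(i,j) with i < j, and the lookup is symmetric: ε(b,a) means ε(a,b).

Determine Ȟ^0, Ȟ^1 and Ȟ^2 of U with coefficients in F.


nonempty intersections:
  U12={t4,t7} U14={t8} U15={t3} U16={t5} U23={t1,t2} U34={t6} U56={t9}
C dims 6,7; δ0: rk 6, SNF 1^5·2
Ȟ^0: (6−6)−0=0 ⇒ 0
Ȟ^1: (7−0)−6=1 plus torsion [2] ⇒ Z ⊕ Z/2
Ȟ^2: (0−0)−0=0 ⇒ 0

Ȟ^0(U;F) ≅ 0, Ȟ^1(U;F) ≅ Z ⊕ Z/2 and Ȟ^2(U;F) ≅ 0


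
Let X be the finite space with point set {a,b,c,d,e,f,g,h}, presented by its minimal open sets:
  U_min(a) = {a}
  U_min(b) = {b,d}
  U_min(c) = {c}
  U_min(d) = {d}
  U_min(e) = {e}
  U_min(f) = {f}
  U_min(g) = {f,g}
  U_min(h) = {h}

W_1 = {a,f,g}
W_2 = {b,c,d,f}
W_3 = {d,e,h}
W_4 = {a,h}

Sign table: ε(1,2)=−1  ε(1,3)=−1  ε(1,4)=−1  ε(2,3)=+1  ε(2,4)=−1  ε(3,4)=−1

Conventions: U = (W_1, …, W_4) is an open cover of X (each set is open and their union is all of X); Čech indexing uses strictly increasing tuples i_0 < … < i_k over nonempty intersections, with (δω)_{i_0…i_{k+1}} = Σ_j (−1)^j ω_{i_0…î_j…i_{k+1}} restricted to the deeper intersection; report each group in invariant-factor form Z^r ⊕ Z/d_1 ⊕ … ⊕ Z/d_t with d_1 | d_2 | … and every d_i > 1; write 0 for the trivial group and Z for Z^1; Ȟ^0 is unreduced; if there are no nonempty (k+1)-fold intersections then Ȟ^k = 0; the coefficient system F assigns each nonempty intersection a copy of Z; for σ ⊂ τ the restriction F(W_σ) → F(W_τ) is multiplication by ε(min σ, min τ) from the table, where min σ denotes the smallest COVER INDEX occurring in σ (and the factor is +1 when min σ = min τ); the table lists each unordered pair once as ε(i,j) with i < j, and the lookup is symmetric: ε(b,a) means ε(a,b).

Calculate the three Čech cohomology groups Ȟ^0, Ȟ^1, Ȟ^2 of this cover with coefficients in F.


Ȟ^0 = 0,  Ȟ^1 = Z/2,  Ȟ^2 = 0

nerve simplices:
  W12={f} W14={a} W23={d} W34={h}
C dims 4,4; δ0: rk 4, SNF 1^3·2
degree 0: 4−4−0 = 0 → Ȟ^0 ≅ 0
degree 1: 4−0−4 = 0 plus torsion [2] → Ȟ^1 ≅ Z/2
degree 2: 0−0−0 = 0 → Ȟ^2 ≅ 0


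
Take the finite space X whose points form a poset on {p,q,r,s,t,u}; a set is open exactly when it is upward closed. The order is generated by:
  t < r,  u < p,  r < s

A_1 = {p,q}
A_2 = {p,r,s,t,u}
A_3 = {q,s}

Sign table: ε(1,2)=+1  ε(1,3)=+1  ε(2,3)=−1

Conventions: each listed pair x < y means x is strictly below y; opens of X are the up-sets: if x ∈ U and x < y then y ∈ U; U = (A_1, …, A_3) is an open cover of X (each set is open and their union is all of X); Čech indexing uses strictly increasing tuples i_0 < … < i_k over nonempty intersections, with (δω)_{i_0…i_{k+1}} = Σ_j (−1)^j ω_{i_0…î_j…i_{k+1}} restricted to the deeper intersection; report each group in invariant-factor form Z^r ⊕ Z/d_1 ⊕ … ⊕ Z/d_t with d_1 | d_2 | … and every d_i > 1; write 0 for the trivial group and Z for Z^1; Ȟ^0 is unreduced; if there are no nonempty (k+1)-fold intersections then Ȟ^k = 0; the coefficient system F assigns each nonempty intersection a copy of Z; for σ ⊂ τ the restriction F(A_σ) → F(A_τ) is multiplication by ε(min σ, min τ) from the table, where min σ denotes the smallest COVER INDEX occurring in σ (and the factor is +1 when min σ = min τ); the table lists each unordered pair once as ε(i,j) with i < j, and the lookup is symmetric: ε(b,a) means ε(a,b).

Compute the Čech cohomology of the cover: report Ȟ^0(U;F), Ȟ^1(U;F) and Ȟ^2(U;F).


Ȟ^0(U;F) ≅ 0,  Ȟ^1(U;F) ≅ Z/2,  Ȟ^2(U;F) ≅ 0

cover nerve:
  A12={p} A13={q} A23={s}
C dims 3,3; δ0: rk 3, SNF 1^2·2
Ȟ^0: (3−3)−0=0 ⇒ 0
Ȟ^1: (3−0)−3=0 plus torsion [2] ⇒ Z/2
Ȟ^2: (0−0)−0=0 ⇒ 0


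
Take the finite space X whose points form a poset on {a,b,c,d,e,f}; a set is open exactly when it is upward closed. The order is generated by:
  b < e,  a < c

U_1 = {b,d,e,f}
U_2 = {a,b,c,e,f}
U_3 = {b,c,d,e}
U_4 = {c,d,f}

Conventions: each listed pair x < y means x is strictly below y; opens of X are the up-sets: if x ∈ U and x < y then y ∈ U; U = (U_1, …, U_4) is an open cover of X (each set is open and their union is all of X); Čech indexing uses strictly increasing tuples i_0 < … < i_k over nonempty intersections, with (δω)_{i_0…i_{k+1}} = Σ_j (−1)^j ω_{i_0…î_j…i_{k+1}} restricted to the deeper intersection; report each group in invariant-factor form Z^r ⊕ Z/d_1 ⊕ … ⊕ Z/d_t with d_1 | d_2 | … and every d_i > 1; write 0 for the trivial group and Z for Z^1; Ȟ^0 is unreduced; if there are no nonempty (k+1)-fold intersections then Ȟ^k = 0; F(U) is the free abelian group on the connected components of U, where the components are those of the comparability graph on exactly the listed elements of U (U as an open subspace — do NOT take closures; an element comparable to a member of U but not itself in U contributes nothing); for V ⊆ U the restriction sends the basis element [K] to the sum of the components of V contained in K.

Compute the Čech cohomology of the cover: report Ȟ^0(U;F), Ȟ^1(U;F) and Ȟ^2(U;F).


Ȟ^0 ≅ Z^4, Ȟ^1 ≅ 0 and Ȟ^2 ≅ 0

nerve simplices:
  U12={b,e,f} U13={b,d,e} U14={d,f} U23={b,c,e} U24={c,f} U34={c,d}
  U123={b,e} U124={f} U134={d} U234={c}
components per intersection:
  U1: {b,e} {d} {f}
  U2: {a,c} {b,e} {f}
  U3: {b,e} {c} {d}
  U4: {c} {d} {f}
  U12: {b,e} {f}
  U13: {b,e} {d}
  U14: {d} {f}
  U23: {b,e} {c}
  U24: {c} {f}
  U34: {c} {d}
  U123: {b,e}
  U124: {f}
  U134: {d}
  U234: {c}
C dims 12,12,4; δ0: rk 8, SNF 1^8; δ1: rk 4, SNF 1^4
degree 0: 12−8−0 = 4 → Ȟ^0 ≅ Z^4
degree 1: 12−4−8 = 0 → Ȟ^1 ≅ 0
degree 2: 4−0−4 = 0 → Ȟ^2 ≅ 0


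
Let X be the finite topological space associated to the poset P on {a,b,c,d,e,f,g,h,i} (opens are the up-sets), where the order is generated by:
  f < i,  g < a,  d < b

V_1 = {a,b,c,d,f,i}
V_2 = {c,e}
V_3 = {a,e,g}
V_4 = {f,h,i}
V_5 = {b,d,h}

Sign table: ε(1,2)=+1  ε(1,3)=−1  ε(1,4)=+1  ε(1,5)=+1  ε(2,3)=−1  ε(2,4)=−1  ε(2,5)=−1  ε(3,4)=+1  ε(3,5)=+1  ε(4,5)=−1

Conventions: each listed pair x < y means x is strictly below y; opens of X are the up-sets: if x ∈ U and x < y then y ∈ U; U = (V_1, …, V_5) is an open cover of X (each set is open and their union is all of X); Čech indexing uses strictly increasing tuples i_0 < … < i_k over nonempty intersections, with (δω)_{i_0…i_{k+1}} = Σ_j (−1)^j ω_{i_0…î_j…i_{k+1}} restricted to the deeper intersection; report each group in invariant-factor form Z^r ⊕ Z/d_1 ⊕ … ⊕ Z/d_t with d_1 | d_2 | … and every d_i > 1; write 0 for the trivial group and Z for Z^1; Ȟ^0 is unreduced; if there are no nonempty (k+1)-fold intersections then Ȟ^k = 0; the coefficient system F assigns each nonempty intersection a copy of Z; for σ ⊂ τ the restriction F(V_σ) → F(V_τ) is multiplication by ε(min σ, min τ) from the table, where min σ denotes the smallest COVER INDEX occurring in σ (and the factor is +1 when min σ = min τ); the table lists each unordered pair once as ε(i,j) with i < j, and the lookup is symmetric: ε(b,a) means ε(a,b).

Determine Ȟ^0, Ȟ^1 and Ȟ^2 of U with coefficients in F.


nonempty overlaps:
  V12={c} V13={a} V14={f,i} V15={b,d} V23={e} V45={h}
C dims 5,6; δ0: rk 5, SNF 1^4·2
degree 0: 5−5−0 = 0 → Ȟ^0 ≅ 0
degree 1: 6−0−5 = 1 plus torsion [2] → Ȟ^1 ≅ Z ⊕ Z/2
degree 2: 0−0−0 = 0 → Ȟ^2 ≅ 0

Ȟ^0(U;F) ≅ 0, Ȟ^1(U;F) ≅ Z ⊕ Z/2 and Ȟ^2(U;F) ≅ 0


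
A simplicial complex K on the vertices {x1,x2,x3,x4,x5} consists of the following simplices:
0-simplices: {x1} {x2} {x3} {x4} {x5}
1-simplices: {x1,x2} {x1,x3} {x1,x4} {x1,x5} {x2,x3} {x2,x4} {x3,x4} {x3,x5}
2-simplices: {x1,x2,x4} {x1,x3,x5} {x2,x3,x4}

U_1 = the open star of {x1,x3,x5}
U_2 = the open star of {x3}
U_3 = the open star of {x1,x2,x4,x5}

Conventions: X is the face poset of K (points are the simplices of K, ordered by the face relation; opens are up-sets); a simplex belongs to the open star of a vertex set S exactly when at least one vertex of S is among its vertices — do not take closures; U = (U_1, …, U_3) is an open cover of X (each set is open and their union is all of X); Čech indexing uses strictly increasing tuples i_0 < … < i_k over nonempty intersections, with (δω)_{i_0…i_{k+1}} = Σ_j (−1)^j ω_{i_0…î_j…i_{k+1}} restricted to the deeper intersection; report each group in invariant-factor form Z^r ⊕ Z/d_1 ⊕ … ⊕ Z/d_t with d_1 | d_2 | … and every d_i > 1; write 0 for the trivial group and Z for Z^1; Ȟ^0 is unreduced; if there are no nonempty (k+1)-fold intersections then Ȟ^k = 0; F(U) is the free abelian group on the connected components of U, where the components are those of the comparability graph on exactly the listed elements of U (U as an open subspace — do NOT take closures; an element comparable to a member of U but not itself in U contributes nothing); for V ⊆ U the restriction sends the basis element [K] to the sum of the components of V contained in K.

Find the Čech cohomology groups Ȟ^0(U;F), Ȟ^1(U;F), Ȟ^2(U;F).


Ȟ^0 ≅ Z; Ȟ^1 ≅ Z; Ȟ^2 ≅ 0

nerve of the cover:
  U1={{x1},{x3},{x5},{x1,x2},{x1,x3},{x1,x4},{x1,x5},{x2,x3},{x3,x4},{x3,x5},{x1,x2,x4},{x1,x3,x5},{x2,x3,x4}} U2={{x3},{x1,x3},{x2,x3},{x3,x4},{x3,x5},{x1,x3,x5},{x2,x3,x4}} U3={{x1},{x2},{x4},{x5},{x1,x2},{x1,x3},{x1,x4},{x1,x5},{x2,x3},{x2,x4},{x3,x4},{x3,x5},{x1,x2,x4},{x1,x3,x5},{x2,x3,x4}}
  U12={{x3},{x1,x3},{x2,x3},{x3,x4},{x3,x5},{x1,x3,x5},{x2,x3,x4}} U13={{x1},{x5},{x1,x2},{x1,x3},{x1,x4},{x1,x5},{x2,x3},{x3,x4},{x3,x5},{x1,x2,x4},{x1,x3,x5},{x2,x3,x4}} U23={{x1,x3},{x2,x3},{x3,x4},{x3,x5},{x1,x3,x5},{x2,x3,x4}}
  U123={{x1,x3},{x2,x3},{x3,x4},{x3,x5},{x1,x3,x5},{x2,x3,x4}}
components per intersection:
  U1: {{x1},{x3},{x5},{x1,x2},{x1,x3},{x1,x4},{x1,x5},{x2,x3},{x3,x4},{x3,x5},{x1,x2,x4},{x1,x3,x5},{x2,x3,x4}}
  U2: {{x3},{x1,x3},{x2,x3},{x3,x4},{x3,x5},{x1,x3,x5},{x2,x3,x4}}
  U3: {{x1},{x2},{x4},{x5},{x1,x2},{x1,x3},{x1,x4},{x1,x5},{x2,x3},{x2,x4},{x3,x4},{x3,x5},{x1,x2,x4},{x1,x3,x5},{x2,x3,x4}}
  U12: {{x3},{x1,x3},{x2,x3},{x3,x4},{x3,x5},{x1,x3,x5},{x2,x3,x4}}
  U13: {{x1},{x5},{x1,x2},{x1,x3},{x1,x4},{x1,x5},{x3,x5},{x1,x2,x4},{x1,x3,x5}} {{x2,x3},{x3,x4},{x2,x3,x4}}
  U23: {{x1,x3},{x3,x5},{x1,x3,x5}} {{x2,x3},{x3,x4},{x2,x3,x4}}
  U123: {{x1,x3},{x3,x5},{x1,x3,x5}} {{x2,x3},{x3,x4},{x2,x3,x4}}
C dims 3,5,2; δ0: rk 2, SNF 1^2; δ1: rk 2, SNF 1^2
Ȟ^0 = (3 − 2) − 0 = 1, so Ȟ^0 ≅ Z
Ȟ^1 = (5 − 2) − 2 = 1, so Ȟ^1 ≅ Z
Ȟ^2 = (2 − 0) − 2 = 0, so Ȟ^2 ≅ 0


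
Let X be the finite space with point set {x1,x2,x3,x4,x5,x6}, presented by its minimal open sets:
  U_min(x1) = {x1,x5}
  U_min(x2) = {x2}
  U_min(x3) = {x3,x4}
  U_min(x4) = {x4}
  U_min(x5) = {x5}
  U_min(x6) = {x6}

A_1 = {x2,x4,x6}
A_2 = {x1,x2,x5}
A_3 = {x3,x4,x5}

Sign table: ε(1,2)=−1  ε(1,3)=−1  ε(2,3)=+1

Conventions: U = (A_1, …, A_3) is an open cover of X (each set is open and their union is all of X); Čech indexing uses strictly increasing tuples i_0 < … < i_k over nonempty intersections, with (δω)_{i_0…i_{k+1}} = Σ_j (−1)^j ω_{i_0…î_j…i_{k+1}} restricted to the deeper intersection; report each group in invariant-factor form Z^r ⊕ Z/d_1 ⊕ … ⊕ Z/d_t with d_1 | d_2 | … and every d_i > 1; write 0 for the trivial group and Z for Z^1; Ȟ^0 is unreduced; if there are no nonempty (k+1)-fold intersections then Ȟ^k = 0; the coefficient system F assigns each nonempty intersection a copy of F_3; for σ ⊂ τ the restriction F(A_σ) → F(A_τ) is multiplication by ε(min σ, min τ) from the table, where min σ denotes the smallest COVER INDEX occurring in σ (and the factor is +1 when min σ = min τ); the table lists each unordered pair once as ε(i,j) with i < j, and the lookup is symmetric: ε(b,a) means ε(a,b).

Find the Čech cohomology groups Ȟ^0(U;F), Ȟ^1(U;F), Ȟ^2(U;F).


intersection data:
  A12={x2} A13={x4} A23={x5}
C dims 3,3; δ0: rk_F3 2
Ȟ^0 = (3 − 2) − 0 = 1, so Ȟ^0 ≅ Z/3
Ȟ^1 = (3 − 0) − 2 = 1, so Ȟ^1 ≅ Z/3
Ȟ^2 = (0 − 0) − 0 = 0, so Ȟ^2 ≅ 0

Ȟ^0 ≅ Z/3; Ȟ^1 ≅ Z/3; Ȟ^2 ≅ 0


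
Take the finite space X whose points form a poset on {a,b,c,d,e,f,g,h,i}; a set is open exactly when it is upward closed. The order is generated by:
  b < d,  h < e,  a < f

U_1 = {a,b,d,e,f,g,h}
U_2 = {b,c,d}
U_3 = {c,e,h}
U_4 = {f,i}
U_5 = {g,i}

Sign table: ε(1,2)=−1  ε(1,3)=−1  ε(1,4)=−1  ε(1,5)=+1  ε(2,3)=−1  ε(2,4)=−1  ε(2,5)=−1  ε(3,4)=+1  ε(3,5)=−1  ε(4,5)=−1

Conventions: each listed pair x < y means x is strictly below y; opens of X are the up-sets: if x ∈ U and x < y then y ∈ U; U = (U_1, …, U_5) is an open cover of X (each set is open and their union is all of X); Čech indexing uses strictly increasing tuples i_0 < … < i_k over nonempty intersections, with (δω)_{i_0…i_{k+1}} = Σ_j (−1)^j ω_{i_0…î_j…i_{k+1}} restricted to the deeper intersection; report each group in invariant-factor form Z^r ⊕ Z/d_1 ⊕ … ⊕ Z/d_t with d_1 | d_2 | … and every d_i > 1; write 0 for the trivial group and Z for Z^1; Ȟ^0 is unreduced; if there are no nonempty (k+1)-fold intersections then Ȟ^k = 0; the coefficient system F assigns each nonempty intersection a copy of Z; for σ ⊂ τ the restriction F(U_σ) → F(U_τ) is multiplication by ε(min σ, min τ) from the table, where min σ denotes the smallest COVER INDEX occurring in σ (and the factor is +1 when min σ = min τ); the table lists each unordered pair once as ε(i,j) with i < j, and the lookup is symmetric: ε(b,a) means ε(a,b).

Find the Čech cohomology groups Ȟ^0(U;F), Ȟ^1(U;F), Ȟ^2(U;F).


intersection data:
  U12={b,d} U13={e,h} U14={f} U15={g} U23={c} U45={i}
C dims 5,6; δ0: rk 5, SNF 1^4·2
Ȟ^0 = (5 − 5) − 0 = 0, so Ȟ^0 ≅ 0
Ȟ^1 = (6 − 0) − 5 = 1 plus torsion [2], so Ȟ^1 ≅ Z ⊕ Z/2
Ȟ^2 = (0 − 0) − 0 = 0, so Ȟ^2 ≅ 0

Ȟ^0 = 0, Ȟ^1 = Z ⊕ Z/2, Ȟ^2 = 0


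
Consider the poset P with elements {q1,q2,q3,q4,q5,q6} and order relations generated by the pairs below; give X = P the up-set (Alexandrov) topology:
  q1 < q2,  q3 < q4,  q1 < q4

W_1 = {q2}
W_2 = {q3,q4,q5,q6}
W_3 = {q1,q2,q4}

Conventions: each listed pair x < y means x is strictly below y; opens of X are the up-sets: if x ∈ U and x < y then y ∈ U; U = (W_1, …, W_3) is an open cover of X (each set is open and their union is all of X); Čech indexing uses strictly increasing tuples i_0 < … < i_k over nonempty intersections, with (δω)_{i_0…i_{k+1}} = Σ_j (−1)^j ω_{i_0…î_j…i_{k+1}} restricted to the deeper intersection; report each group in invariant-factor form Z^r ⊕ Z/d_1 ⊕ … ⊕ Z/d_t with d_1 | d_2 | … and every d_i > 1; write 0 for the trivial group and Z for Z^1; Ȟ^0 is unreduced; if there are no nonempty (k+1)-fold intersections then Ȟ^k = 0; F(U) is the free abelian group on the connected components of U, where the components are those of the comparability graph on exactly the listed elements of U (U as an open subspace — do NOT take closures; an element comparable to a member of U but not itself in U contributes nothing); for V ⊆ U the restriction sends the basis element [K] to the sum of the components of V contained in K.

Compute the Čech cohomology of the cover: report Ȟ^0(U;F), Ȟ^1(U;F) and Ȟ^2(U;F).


Ȟ^0 ≅ Z^3, Ȟ^1 ≅ 0 and Ȟ^2 ≅ 0

intersection data:
  W13={q2} W23={q4}
components per intersection:
  W1: {q2}
  W2: {q3,q4} {q5} {q6}
  W3: {q1,q2,q4}
  W13: {q2}
  W23: {q4}
C dims 5,2; δ0: rk 2, SNF 1^2
Ȟ^0 = (5 − 2) − 0 = 3, so Ȟ^0 ≅ Z^3
Ȟ^1 = (2 − 0) − 2 = 0, so Ȟ^1 ≅ 0
Ȟ^2 = (0 − 0) − 0 = 0, so Ȟ^2 ≅ 0


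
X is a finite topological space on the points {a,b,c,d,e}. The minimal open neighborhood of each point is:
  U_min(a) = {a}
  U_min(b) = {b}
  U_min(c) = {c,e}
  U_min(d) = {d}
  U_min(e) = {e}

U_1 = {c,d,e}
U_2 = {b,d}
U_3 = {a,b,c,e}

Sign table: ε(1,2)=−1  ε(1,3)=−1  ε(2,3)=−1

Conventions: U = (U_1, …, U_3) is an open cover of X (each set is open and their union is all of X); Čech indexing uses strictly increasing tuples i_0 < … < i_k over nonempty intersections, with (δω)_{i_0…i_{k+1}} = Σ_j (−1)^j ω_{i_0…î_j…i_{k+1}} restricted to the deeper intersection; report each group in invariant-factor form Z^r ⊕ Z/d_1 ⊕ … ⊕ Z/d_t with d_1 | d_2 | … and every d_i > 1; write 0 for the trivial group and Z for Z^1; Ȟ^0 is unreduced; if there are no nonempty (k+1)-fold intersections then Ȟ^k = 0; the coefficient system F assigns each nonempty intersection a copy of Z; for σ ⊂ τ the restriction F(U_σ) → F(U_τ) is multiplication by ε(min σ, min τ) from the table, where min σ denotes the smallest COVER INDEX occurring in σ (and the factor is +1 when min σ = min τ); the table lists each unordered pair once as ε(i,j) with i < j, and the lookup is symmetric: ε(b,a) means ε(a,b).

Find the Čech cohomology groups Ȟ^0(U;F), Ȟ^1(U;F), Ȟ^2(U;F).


nerve simplices:
  U12={d} U13={c,e} U23={b}
C dims 3,3; δ0: rk 3, SNF 1^2·2
degree 0: 3−3−0 = 0 → Ȟ^0 ≅ 0
degree 1: 3−0−3 = 0 plus torsion [2] → Ȟ^1 ≅ Z/2
degree 2: 0−0−0 = 0 → Ȟ^2 ≅ 0

Ȟ^0 ≅ 0, Ȟ^1 ≅ Z/2, Ȟ^2 ≅ 0


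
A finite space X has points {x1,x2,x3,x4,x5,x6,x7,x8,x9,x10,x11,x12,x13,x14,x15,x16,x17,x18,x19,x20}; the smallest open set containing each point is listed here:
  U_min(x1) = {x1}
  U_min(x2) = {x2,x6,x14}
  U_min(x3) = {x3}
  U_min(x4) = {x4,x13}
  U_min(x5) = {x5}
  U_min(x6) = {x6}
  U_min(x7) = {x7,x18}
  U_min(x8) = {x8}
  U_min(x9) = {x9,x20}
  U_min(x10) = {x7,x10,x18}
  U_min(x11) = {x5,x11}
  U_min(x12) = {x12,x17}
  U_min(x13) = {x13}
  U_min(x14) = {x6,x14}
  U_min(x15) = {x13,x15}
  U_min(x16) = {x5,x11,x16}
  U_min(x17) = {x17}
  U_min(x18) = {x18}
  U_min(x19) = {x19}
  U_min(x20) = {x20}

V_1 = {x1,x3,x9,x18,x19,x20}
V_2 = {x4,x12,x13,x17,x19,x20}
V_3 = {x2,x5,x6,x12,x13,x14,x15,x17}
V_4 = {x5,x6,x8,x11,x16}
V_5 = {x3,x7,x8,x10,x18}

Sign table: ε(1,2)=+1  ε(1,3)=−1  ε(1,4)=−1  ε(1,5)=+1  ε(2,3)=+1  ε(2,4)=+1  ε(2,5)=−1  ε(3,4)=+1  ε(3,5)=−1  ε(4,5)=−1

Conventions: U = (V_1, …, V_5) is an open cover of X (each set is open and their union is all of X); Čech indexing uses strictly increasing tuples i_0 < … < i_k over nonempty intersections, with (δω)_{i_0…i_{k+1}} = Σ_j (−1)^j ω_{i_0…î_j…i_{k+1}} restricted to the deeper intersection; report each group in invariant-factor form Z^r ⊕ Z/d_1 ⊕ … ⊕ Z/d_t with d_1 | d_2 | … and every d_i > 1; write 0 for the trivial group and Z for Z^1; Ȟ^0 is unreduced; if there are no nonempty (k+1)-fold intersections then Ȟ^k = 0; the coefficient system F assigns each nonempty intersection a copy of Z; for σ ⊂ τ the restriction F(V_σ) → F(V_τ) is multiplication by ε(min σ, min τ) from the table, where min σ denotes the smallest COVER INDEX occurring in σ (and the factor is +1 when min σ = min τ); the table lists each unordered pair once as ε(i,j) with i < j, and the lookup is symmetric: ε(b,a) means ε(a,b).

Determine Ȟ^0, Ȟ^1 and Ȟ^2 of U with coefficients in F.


nerve simplices:
  V12={x19,x20} V15={x3,x18} V23={x12,x13,x17} V34={x5,x6} V45={x8}
C dims 5,5; δ0: rk 5, SNF 1^4·2
degree 0: 5−5−0 = 0 → Ȟ^0 ≅ 0
degree 1: 5−0−5 = 0 plus torsion [2] → Ȟ^1 ≅ Z/2
degree 2: 0−0−0 = 0 → Ȟ^2 ≅ 0

Ȟ^0 = 0, Ȟ^1 = Z/2, Ȟ^2 = 0


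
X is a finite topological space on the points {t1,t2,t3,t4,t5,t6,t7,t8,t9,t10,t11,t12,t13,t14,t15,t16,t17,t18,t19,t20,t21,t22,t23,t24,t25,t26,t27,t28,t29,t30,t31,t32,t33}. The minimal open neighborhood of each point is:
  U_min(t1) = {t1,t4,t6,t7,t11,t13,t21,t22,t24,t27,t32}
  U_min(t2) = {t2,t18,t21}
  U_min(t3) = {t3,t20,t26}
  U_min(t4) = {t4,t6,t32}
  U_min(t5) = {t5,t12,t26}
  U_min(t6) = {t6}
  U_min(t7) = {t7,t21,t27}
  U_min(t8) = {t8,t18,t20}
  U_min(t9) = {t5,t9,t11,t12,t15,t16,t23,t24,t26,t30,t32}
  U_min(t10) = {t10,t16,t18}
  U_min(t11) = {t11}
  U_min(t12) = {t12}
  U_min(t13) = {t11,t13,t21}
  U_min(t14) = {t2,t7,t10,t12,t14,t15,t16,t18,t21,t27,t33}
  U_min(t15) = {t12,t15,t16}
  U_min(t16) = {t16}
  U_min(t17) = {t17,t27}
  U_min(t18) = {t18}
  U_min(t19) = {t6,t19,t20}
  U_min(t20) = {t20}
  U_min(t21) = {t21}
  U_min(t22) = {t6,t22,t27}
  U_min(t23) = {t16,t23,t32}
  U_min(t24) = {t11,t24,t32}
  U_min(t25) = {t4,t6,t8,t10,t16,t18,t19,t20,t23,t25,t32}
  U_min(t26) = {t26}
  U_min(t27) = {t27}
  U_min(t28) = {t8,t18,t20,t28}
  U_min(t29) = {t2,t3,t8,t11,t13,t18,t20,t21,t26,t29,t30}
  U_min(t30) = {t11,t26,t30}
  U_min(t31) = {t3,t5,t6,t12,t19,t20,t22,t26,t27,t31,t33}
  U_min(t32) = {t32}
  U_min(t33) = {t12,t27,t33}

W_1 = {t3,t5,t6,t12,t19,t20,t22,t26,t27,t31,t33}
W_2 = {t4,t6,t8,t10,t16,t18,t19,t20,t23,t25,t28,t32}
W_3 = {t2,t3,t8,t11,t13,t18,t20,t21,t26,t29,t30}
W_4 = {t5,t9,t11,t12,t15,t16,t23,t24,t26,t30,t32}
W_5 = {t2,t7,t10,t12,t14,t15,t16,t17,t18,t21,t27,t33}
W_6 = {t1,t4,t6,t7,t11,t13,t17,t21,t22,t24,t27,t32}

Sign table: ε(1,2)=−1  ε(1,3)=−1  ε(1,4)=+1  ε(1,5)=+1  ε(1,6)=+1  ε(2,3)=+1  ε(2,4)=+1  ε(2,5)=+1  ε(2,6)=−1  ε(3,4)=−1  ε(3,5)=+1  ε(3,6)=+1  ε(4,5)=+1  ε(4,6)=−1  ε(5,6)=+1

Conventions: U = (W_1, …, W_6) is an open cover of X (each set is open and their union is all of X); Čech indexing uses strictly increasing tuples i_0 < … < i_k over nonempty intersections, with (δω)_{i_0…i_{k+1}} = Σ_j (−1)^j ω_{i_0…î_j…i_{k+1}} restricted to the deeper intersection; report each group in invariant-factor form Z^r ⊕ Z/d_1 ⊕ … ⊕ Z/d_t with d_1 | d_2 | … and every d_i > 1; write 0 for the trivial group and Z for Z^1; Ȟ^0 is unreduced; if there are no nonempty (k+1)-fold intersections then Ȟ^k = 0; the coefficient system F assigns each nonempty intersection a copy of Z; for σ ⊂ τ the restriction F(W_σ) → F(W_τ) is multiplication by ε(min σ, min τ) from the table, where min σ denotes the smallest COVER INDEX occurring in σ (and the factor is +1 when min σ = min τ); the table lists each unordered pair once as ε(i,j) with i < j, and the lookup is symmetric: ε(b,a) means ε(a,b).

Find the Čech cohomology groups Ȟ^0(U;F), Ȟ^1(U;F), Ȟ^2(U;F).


Ȟ^0 = 0, Ȟ^1 = Z/2, Ȟ^2 = Z

nonempty overlaps:
  W12={t6,t19,t20} W13={t3,t20,t26} W14={t5,t12,t26} W15={t12,t27,t33} W16={t6,t22,t27} W23={t8,t18,t20} W24={t16,t23,t32} W25={t10,t16,t18} W26={t4,t6,t32} W34={t11,t26,t30} W35={t2,t18,t21} W36={t11,t13,t21} W45={t12,t15,t16} W46={t11,t24,t32} W56={t7,t17,t21,t27}
  W123={t20} W126={t6} W134={t26} W145={t12} W156={t27} W235={t18} W245={t16} W246={t32} W346={t11} W356={t21}
C dims 6,15,10; δ0: rk 6, SNF 1^5·2; δ1: rk 9, SNF 1^9
degree 0: 6−6−0 = 0 → Ȟ^0 ≅ 0
degree 1: 15−9−6 = 0 plus torsion [2] → Ȟ^1 ≅ Z/2
degree 2: 10−0−9 = 1 → Ȟ^2 ≅ Z


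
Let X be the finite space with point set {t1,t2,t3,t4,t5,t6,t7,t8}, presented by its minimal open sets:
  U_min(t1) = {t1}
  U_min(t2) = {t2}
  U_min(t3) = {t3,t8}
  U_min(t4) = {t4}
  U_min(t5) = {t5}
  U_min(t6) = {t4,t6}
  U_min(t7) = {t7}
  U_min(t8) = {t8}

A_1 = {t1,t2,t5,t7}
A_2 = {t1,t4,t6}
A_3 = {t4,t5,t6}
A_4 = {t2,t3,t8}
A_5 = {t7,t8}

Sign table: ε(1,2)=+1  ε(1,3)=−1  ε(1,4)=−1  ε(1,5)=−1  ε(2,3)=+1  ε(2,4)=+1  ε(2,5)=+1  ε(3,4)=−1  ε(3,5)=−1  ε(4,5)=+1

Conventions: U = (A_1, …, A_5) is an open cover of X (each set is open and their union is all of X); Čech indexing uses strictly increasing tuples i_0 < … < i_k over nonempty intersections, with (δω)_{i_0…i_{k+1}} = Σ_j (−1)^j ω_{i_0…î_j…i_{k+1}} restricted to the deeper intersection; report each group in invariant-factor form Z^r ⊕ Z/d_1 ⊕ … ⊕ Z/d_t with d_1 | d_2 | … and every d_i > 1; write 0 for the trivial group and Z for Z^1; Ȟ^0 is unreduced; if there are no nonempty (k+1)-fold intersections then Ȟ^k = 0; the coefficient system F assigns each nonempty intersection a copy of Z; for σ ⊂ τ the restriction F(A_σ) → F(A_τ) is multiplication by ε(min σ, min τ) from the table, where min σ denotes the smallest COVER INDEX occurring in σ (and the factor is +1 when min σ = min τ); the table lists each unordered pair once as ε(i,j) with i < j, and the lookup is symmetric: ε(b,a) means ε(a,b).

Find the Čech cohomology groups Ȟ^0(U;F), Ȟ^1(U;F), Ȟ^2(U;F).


nerve simplices:
  A12={t1} A13={t5} A14={t2} A15={t7} A23={t4,t6} A45={t8}
C dims 5,6; δ0: rk 5, SNF 1^4·2
degree 0: 5−5−0 = 0 → Ȟ^0 ≅ 0
degree 1: 6−0−5 = 1 plus torsion [2] → Ȟ^1 ≅ Z ⊕ Z/2
degree 2: 0−0−0 = 0 → Ȟ^2 ≅ 0

Ȟ^0 = 0,  Ȟ^1 = Z ⊕ Z/2,  Ȟ^2 = 0


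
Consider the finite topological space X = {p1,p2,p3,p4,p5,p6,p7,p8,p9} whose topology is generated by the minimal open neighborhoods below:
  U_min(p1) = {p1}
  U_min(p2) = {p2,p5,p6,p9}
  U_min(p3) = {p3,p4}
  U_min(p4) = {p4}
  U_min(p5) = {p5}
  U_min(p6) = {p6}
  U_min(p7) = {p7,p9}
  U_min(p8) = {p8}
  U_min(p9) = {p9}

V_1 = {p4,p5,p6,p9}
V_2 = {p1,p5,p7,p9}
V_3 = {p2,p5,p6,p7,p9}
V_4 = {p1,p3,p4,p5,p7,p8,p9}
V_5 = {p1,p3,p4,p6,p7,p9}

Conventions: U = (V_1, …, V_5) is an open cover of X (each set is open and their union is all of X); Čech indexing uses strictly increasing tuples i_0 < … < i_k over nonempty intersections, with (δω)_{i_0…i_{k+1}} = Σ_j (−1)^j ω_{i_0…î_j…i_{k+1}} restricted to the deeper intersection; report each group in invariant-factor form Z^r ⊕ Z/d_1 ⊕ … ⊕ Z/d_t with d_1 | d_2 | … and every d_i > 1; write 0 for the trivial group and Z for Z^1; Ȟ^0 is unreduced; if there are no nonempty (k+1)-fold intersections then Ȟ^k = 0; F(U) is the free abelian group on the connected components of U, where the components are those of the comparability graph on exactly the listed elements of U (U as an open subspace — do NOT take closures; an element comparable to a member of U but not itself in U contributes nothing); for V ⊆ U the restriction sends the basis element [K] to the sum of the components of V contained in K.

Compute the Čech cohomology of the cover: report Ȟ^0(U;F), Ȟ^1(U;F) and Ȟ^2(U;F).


cover nerve:
  V12={p5,p9} V13={p5,p6,p9} V14={p4,p5,p9} V15={p4,p6,p9} V23={p5,p7,p9} V24={p1,p5,p7,p9} V25={p1,p7,p9} V34={p5,p7,p9} V35={p6,p7,p9} V45={p1,p3,p4,p7,p9}
  V123={p5,p9} V124={p5,p9} V125={p9} V134={p5,p9} V135={p6,p9} V145={p4,p9} V234={p5,p7,p9} V235={p7,p9} V245={p1,p7,p9} V345={p7,p9}
  V1234={p5,p9} V1235={p9} V1245={p9} V1345={p9} V2345={p7,p9}
  V12345={p9}
components per intersection:
  V1: {p4} {p5} {p6} {p9}
  V2: {p1} {p5} {p7,p9}
  V3: {p2,p5,p6,p7,p9}
  V4: {p1} {p3,p4} {p5} {p7,p9} {p8}
  V5: {p1} {p3,p4} {p6} {p7,p9}
  V12: {p5} {p9}
  V13: {p5} {p6} {p9}
  V14: {p4} {p5} {p9}
  V15: {p4} {p6} {p9}
  V23: {p5} {p7,p9}
  V24: {p1} {p5} {p7,p9}
  V25: {p1} {p7,p9}
  V34: {p5} {p7,p9}
  V35: {p6} {p7,p9}
  V45: {p1} {p3,p4} {p7,p9}
  V123: {p5} {p9}
  V124: {p5} {p9}
  V125: {p9}
  V134: {p5} {p9}
  V135: {p6} {p9}
  V145: {p4} {p9}
  V234: {p5} {p7,p9}
  V235: {p7,p9}
  V245: {p1} {p7,p9}
  V345: {p7,p9}
  V1234: {p5} {p9}
  V1235: {p9}
  V1245: {p9}
  V1345: {p9}
  V2345: {p7,p9}
  V12345: {p9}
C dims 17,25,17,6; δ0: rk 13, SNF 1^13; δ1: rk 12, SNF 1^12; δ2: rk 5, SNF 1^5
Ȟ^0: (17−13)−0=4 ⇒ Z^4
Ȟ^1: (25−12)−13=0 ⇒ 0
Ȟ^2: (17−5)−12=0 ⇒ 0

Ȟ^0 ≅ Z^4, Ȟ^1 ≅ 0, Ȟ^2 ≅ 0


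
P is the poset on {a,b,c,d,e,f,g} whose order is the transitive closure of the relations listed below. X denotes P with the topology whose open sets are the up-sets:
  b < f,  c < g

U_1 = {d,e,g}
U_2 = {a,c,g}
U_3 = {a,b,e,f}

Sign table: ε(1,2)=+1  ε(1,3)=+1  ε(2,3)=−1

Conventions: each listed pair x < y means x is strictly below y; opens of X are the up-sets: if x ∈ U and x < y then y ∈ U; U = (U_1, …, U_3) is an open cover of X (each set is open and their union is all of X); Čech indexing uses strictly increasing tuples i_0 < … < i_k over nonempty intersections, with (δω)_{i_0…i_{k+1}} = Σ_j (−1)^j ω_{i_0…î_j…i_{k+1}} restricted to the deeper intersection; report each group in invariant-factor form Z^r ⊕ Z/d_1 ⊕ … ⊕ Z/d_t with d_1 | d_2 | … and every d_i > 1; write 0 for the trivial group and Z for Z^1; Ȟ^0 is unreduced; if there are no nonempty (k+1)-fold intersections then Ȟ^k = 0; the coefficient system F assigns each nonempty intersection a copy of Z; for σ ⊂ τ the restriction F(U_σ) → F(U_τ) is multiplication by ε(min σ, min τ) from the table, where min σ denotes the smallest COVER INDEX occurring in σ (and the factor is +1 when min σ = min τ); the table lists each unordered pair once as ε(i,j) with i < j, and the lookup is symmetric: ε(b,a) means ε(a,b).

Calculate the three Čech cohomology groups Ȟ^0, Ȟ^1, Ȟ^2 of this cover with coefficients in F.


nerve simplices:
  U12={g} U13={e} U23={a}
C dims 3,3; δ0: rk 3, SNF 1^2·2
degree 0: 3−3−0 = 0 → Ȟ^0 ≅ 0
degree 1: 3−0−3 = 0 plus torsion [2] → Ȟ^1 ≅ Z/2
degree 2: 0−0−0 = 0 → Ȟ^2 ≅ 0

Ȟ^0 ≅ 0, Ȟ^1 ≅ Z/2, Ȟ^2 ≅ 0


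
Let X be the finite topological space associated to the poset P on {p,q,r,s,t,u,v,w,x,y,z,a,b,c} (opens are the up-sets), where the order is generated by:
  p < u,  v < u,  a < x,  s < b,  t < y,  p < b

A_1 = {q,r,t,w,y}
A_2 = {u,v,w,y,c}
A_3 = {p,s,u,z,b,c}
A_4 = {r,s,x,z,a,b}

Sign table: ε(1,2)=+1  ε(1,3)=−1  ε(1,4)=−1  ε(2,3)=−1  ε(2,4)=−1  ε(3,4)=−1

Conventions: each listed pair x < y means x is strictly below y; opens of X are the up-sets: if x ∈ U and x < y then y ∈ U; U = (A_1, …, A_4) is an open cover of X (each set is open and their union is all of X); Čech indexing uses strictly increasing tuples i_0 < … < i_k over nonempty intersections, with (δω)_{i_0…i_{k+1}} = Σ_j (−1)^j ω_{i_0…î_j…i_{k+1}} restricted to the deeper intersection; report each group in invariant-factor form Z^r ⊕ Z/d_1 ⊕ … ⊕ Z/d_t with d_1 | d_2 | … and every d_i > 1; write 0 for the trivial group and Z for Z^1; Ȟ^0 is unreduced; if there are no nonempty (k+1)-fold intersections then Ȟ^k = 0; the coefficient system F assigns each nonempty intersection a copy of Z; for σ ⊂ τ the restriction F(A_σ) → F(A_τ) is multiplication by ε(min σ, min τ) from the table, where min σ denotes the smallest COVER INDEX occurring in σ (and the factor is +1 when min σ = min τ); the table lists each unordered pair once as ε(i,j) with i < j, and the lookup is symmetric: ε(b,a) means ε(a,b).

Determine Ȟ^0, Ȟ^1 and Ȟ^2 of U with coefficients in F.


Ȟ^0(U;F) ≅ 0, Ȟ^1(U;F) ≅ Z/2 and Ȟ^2(U;F) ≅ 0

intersection data:
  A12={w,y} A14={r} A23={u,c} A34={s,z,b}
C dims 4,4; δ0: rk 4, SNF 1^3·2
Ȟ^0 = (4 − 4) − 0 = 0, so Ȟ^0 ≅ 0
Ȟ^1 = (4 − 0) − 4 = 0 plus torsion [2], so Ȟ^1 ≅ Z/2
Ȟ^2 = (0 − 0) − 0 = 0, so Ȟ^2 ≅ 0


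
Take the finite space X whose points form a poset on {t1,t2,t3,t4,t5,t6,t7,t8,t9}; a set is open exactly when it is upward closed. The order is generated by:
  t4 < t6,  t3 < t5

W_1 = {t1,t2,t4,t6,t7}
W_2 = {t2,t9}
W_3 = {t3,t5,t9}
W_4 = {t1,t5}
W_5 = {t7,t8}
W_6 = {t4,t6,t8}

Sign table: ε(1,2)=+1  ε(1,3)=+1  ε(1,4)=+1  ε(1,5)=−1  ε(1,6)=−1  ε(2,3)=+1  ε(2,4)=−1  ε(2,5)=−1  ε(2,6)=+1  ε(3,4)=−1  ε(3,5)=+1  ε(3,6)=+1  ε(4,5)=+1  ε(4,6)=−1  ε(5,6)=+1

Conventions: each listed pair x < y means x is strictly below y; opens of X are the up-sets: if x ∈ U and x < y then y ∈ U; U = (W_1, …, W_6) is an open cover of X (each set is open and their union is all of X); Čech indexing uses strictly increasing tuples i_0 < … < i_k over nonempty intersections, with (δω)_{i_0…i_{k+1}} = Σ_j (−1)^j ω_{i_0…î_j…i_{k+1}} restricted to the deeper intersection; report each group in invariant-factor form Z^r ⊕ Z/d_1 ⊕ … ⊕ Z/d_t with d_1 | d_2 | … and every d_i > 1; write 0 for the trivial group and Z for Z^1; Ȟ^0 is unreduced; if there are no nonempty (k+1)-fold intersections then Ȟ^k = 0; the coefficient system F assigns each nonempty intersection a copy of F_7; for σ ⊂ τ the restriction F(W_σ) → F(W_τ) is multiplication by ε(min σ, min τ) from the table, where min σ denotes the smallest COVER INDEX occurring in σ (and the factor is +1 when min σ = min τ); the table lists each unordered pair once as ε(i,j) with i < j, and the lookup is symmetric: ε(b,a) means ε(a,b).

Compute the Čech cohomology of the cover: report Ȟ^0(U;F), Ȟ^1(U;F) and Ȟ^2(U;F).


nerve of the cover:
  W12={t2} W14={t1} W15={t7} W16={t4,t6} W23={t9} W34={t5} W56={t8}
C dims 6,7; δ0: rk_F7 6
Ȟ^0 = (6 − 6) − 0 = 0, so Ȟ^0 ≅ 0
Ȟ^1 = (7 − 0) − 6 = 1, so Ȟ^1 ≅ Z/7
Ȟ^2 = (0 − 0) − 0 = 0, so Ȟ^2 ≅ 0

Ȟ^0 ≅ 0, Ȟ^1 ≅ Z/7, Ȟ^2 ≅ 0


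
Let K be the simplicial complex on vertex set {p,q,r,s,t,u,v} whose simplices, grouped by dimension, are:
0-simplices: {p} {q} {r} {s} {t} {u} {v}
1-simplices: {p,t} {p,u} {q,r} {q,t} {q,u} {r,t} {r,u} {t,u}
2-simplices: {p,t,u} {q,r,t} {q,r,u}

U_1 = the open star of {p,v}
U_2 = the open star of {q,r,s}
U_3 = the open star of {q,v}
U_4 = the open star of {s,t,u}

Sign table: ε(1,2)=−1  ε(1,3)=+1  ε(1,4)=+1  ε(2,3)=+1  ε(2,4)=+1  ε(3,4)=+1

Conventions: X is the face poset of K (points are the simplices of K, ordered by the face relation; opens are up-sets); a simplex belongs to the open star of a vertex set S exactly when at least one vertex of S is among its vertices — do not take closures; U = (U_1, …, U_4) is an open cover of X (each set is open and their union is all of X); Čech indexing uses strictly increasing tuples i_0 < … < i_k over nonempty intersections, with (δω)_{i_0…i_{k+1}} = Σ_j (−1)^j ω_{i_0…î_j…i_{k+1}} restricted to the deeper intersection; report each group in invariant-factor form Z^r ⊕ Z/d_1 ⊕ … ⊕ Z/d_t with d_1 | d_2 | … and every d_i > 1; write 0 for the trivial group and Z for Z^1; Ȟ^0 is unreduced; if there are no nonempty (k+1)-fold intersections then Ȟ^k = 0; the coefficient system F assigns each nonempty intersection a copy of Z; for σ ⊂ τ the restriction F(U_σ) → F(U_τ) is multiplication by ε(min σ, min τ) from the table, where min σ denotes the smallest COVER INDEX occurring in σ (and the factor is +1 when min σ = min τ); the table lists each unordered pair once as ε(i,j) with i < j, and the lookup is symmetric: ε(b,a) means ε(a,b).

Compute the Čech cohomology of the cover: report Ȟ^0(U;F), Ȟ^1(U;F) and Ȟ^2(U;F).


nonempty intersections:
  U1={{p},{v},{p,t},{p,u},{p,t,u}} U2={{q},{r},{s},{q,r},{q,t},{q,u},{r,t},{r,u},{q,r,t},{q,r,u}} U3={{q},{v},{q,r},{q,t},{q,u},{q,r,t},{q,r,u}} U4={{s},{t},{u},{p,t},{p,u},{q,t},{q,u},{r,t},{r,u},{t,u},{p,t,u},{q,r,t},{q,r,u}}
  U13={{v}} U14={{p,t},{p,u},{p,t,u}} U23={{q},{q,r},{q,t},{q,u},{q,r,t},{q,r,u}} U24={{s},{q,t},{q,u},{r,t},{r,u},{q,r,t},{q,r,u}} U34={{q,t},{q,u},{q,r,t},{q,r,u}}
  U234={{q,t},{q,u},{q,r,t},{q,r,u}}
C dims 4,5,1; δ0: rk 3, SNF 1^3; δ1: rk 1, SNF 1^1
Ȟ^0: (4−3)−0=1 ⇒ Z
Ȟ^1: (5−1)−3=1 ⇒ Z
Ȟ^2: (1−0)−1=0 ⇒ 0

Ȟ^0 = Z,  Ȟ^1 = Z,  Ȟ^2 = 0
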